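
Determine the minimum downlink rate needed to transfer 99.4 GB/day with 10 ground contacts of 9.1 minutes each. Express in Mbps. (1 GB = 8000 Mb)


total contact time = 10 * 9.1 * 60 = 5460.0000 s
data = 99.4 GB = 795200.0000 Mb
rate = 795200.0000 / 5460.0000 = 145.6410 Mbps

145.6410 Mbps


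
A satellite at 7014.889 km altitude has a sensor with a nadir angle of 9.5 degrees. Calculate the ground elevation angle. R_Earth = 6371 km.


r = R_E + alt = 13385.8890 km
Law of sines in the satellite / Earth-center / ground-point triangle:
  sin(nadir)/R_E = sin(90 + el)/r  =>  cos(el) = (r/R_E)*sin(nadir)
cos(el) = (13385.8890 / 6371.0000) * sin(9.5 deg) = 0.3467758
el = arccos(0.3467758) = 69.7098 deg
(Earth-central angle = 90 - nadir - el = 10.7902 deg)

69.7098 degrees


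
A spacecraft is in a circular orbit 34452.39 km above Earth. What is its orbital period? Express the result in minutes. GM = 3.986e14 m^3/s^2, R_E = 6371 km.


r = 40823.3900 km = 4.082339e+07 m
T = 2*pi*sqrt(r^3/mu) = 2*pi*sqrt(6.8034187e+22 / 3.986e14)
T = 82087.0824 s = 1368.1180 min

1368.1180 minutes


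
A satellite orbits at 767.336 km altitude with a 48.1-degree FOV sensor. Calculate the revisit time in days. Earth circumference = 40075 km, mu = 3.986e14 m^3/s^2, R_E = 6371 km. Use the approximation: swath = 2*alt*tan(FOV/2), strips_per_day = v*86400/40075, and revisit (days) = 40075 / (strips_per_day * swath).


swath = 2*767.336*tan(0.4197517) = 684.8854 km
v = sqrt(mu/r) = 7472.5728 m/s = 7.4726 km/s
strips/day = v*86400/40075 = 7.4726*86400/40075 = 16.1105
coverage/day = strips * swath = 16.1105 * 684.8854 = 11033.8797 km
revisit = 40075 / 11033.8797 = 3.6320 days

3.6320 days


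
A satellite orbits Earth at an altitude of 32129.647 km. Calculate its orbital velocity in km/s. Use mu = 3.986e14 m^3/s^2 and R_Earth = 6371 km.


r = R_E + alt = 6371.0 + 32129.647 = 38500.6470 km = 3.8500647e+07 m
v = sqrt(mu/r) = sqrt(3.986e14 / 3.8500647e+07) = 3217.6191 m/s = 3.2176 km/s

3.2176 km/s


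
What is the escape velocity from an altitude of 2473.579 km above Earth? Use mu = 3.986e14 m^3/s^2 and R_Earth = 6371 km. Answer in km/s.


r = 6371.0 + 2473.579 = 8844.5790 km = 8.844579e+06 m
v_esc = sqrt(2*mu/r) = sqrt(2*3.986e14 / 8.844579e+06)
v_esc = 9493.9089 m/s = 9.4939 km/s

9.4939 km/s


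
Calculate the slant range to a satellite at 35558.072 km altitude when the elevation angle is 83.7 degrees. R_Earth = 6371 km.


h = 35558.072 km, el = 83.7 deg
d = -R_E*sin(el) + sqrt((R_E*sin(el))^2 + 2*R_E*h + h^2)
d = -6371.0000*sin(1.4608) + sqrt((6371.0000*0.993961)^2 + 2*6371.0000*35558.072 + 35558.072^2)
d = 35590.7179 km

35590.7179 km


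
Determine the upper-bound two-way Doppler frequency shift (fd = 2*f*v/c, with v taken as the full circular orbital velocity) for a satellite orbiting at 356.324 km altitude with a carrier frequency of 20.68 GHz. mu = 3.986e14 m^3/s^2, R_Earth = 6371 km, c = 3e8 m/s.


r = 6.727324e+06 m
v = sqrt(mu/r) = 7697.4606 m/s (worst-case radial velocity)
f = 20.68 GHz = 2.068e+10 Hz
fd = 2*f*v/c = 2*2.068e+10*7697.4606/3.0e+08
fd = 1.0612232e+06 Hz

1.0612e+06 Hz


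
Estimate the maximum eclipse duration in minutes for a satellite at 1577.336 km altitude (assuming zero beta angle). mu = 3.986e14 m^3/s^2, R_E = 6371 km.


r = 7948.3360 km
T = 117.5369 min
Eclipse fraction = arcsin(R_E/r)/pi = arcsin(6371.0000/7948.3360)/pi
= arcsin(0.8015514)/pi = 0.2959917
Eclipse duration = 0.2959917 * 117.5369 = 34.7900 min

34.7900 minutes


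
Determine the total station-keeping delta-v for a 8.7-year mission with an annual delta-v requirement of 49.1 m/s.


dV = rate * years = 49.1 * 8.7
dV = 427.1700 m/s

427.1700 m/s


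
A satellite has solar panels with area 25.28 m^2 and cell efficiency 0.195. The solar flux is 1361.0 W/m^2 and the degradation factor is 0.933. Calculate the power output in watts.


P = area * eta * S * degradation
P = 25.28 * 0.195 * 1361.0 * 0.933
P = 6259.6702 W

6259.6702 W


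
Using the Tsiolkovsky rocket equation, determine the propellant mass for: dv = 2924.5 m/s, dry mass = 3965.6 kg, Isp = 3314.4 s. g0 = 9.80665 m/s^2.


ve = Isp * g0 = 3314.4 * 9.80665 = 32503.160760 m/s
mass ratio = exp(dv/ve) = exp(2924.5/32503.160760) = 1.09414788
m_prop = m_dry * (mr - 1) = 3965.6 * (1.09414788 - 1)
m_prop = 373.3528 kg

373.3528 kg


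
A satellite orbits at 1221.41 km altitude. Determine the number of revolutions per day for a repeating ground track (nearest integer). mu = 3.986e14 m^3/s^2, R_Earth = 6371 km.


r = 7.59241e+06 m
T = 2*pi*sqrt(r^3/mu) = 6583.8617 s = 109.7310 min
revs/day = 1440 / 109.7310 = 13.1230
Rounded: 13 revolutions per day

13 revolutions per day


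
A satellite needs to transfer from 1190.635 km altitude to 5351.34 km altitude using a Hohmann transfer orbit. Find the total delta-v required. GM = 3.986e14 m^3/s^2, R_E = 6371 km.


r1 = 7561.6350 km = 7.561635e+06 m
r2 = 11722.3400 km = 1.172234e+07 m
dv1 = sqrt(mu/r1)*(sqrt(2*r2/(r1+r2)) - 1) = 745.0260 m/s
dv2 = sqrt(mu/r2)*(1 - sqrt(2*r1/(r1+r2))) = 667.2497 m/s
total dv = |dv1| + |dv2| = 745.0260 + 667.2497 = 1412.2757 m/s = 1.4123 km/s

1.4123 km/s


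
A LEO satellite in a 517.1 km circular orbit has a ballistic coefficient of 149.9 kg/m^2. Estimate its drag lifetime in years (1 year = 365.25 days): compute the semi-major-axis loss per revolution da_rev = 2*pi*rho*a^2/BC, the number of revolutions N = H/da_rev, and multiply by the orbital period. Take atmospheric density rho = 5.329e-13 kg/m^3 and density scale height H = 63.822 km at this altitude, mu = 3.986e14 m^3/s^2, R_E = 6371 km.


a = R_E + alt = 6888.1000 km = 6.8881e+06 m
da_rev = 2*pi*rho*a^2/BC = 2*pi*5.329e-13*(6.8881e+06)^2/149.9 = 1.059797 m per revolution
N = H/da_rev = 63822.0000 m / 1.059797 m = 60220.9451 revolutions
P = 2*pi*sqrt(a^3/mu) = 5689.3203 s
lifetime = N*P = 60220.9451 * 5689.3203 = 3.4261625e+08 s = 3965.4658 days
years = 3965.4658 / 365.25 = 10.8569 years

10.8569 years


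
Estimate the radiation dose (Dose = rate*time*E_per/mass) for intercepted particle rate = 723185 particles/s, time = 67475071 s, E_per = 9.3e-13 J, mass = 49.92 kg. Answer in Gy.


Total energy deposited = rate * time * E_per
  = 723185 * 67475071 * 9.3e-13 = 45.3812 J
Dose = E_total / mass = 45.3812 / 49.92
Dose = 0.909078 Gy

0.9091 Gy


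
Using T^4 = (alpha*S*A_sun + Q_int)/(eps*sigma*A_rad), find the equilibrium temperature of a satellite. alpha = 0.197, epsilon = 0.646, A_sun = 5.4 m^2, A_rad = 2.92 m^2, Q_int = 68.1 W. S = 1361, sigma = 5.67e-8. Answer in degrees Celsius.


Numerator = alpha*S*A_sun + Q_int = 0.197*1361*5.4 + 68.1 = 1515.9318 W
Denominator = eps*sigma*A_rad = 0.646*5.67e-8*2.92 = 1.0695434e-07 W/K^4
T^4 = 1.4173635e+10 K^4
T = 345.0407 K = 71.8907 C

71.8907 degrees Celsius


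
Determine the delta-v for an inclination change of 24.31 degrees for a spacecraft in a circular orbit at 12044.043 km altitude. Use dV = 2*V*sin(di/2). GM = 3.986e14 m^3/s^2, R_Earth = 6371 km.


r = 18415.0430 km = 1.8415043e+07 m
V = sqrt(mu/r) = 4652.4560 m/s
di = 24.31 deg = 0.4242895 rad
dV = 2*V*sin(di/2) = 2*4652.4560*sin(0.2121448)
dV = 1959.2150 m/s = 1.9592 km/s

1.9592 km/s


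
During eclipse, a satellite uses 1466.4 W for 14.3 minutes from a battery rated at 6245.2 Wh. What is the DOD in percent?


E_used = P * t / 60 = 1466.4 * 14.3 / 60 = 349.4920 Wh
DOD = E_used / E_total * 100 = 349.4920 / 6245.2 * 100
DOD = 5.5962 %

5.5962 %


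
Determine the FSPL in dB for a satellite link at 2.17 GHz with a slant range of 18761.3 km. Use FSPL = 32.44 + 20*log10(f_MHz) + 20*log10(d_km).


f = 2.17 GHz = 2170.0000 MHz
d = 18761.3 km
FSPL = 32.44 + 20*log10(2170.0000) + 20*log10(18761.3)
FSPL = 32.44 + 66.7292 + 85.4653
FSPL = 184.6345 dB

184.6345 dB


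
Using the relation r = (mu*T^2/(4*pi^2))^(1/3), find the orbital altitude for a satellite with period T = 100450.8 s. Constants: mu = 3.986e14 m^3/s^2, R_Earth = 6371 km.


T = 100450.8 s
r = (mu*T^2/(4*pi^2))^(1/3) = (3.986e14 * 100450.8^2 / (4*pi^2))^(1/3)
r = 4.6704793e+07 m = 46704.7931 km
alt = r - R_E = 46704.7931 - 6371 = 40333.7931 km

40333.7931 km


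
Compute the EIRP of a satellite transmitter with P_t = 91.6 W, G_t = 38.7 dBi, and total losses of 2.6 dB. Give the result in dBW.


Pt = 91.6 W = 19.6190 dBW
EIRP = Pt_dBW + Gt - losses = 19.6190 + 38.7 - 2.6 = 55.7190 dBW

55.7190 dBW


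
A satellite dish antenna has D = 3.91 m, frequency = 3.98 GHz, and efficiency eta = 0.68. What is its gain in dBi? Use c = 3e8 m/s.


lambda = c/f = 3e8 / 3.98e+09 = 0.07537688 m
G = eta*(pi*D/lambda)^2 = 0.68*(pi*3.91/0.07537688)^2
G = 18058.6719 (linear)
G = 10*log10(18058.6719) = 42.5669 dBi

42.5669 dBi


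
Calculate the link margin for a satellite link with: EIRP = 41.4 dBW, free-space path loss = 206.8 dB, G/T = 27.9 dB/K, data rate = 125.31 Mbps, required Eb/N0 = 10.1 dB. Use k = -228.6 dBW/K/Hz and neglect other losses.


C/N0 = EIRP - FSPL + G/T - k = 41.4 - 206.8 + 27.9 - (-228.6)
C/N0 = 91.1000 dB-Hz
R_b = 125.31 Mbps = 1.2531e+08 bps -> 10*log10(R_b) = 80.9799 dB-Hz
Eb/N0 = C/N0 - 10*log10(R_b) = 91.1000 - 80.9799 = 10.1201 dB
Margin = Eb/N0 - Eb/N0_req = 10.1201 - 10.1 = 0.0201427 dB (link closes)

0.0201 dB


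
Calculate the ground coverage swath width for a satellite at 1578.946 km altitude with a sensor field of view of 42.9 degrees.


FOV = 42.9 deg = 0.7487462 rad
swath = 2 * alt * tan(FOV/2) = 2 * 1578.946 * tan(0.3743731)
swath = 2 * 1578.946 * 0.3929027
swath = 1240.7445 km

1240.7445 km


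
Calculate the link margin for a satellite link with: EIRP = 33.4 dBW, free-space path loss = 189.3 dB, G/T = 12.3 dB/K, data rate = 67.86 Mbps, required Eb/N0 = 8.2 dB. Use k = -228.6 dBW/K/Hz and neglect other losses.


C/N0 = EIRP - FSPL + G/T - k = 33.4 - 189.3 + 12.3 - (-228.6)
C/N0 = 85.0000 dB-Hz
R_b = 67.86 Mbps = 6.786e+07 bps -> 10*log10(R_b) = 78.3161 dB-Hz
Eb/N0 = C/N0 - 10*log10(R_b) = 85.0000 - 78.3161 = 6.6839 dB
Margin = Eb/N0 - Eb/N0_req = 6.6839 - 8.2 = -1.5161 dB (negative margin: link does not close)

-1.5161 dB


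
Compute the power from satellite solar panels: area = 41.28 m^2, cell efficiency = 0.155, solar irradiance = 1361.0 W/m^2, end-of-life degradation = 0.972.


P = area * eta * S * degradation
P = 41.28 * 0.155 * 1361.0 * 0.972
P = 8464.3922 W

8464.3922 W


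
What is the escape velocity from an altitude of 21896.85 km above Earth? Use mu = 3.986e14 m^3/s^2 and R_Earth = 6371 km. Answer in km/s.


r = 6371.0 + 21896.85 = 28267.8500 km = 2.826785e+07 m
v_esc = sqrt(2*mu/r) = sqrt(2*3.986e14 / 2.826785e+07)
v_esc = 5310.5225 m/s = 5.3105 km/s

5.3105 km/s


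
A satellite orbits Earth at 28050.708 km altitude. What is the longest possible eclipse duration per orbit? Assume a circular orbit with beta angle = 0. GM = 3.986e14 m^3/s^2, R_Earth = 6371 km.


r = 34421.7080 km
T = 1059.2747 min
Eclipse fraction = arcsin(R_E/r)/pi = arcsin(6371.0000/34421.7080)/pi
= arcsin(0.1850867)/pi = 0.05925659
Eclipse duration = 0.05925659 * 1059.2747 = 62.7690 min

62.7690 minutes


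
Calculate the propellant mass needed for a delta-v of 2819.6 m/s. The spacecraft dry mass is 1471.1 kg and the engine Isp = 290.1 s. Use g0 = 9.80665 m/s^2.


ve = Isp * g0 = 290.1 * 9.80665 = 2844.909165 m/s
mass ratio = exp(dv/ve) = exp(2819.6/2844.909165) = 2.69420643
m_prop = m_dry * (mr - 1) = 1471.1 * (2.69420643 - 1)
m_prop = 2492.3471 kg

2492.3471 kg


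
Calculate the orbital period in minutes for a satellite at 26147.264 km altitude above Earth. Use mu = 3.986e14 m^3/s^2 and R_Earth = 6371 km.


r = 32518.2640 km = 3.2518264e+07 m
T = 2*pi*sqrt(r^3/mu) = 2*pi*sqrt(3.4386032e+22 / 3.986e14)
T = 58358.2486 s = 972.6375 min

972.6375 minutes


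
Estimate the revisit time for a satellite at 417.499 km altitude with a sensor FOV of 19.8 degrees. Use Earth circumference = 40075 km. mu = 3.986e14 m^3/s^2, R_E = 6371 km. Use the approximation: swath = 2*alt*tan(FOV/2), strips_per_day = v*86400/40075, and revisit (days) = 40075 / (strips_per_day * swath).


swath = 2*417.499*tan(0.1727876) = 145.7305 km
v = sqrt(mu/r) = 7662.6990 m/s = 7.6627 km/s
strips/day = v*86400/40075 = 7.6627*86400/40075 = 16.5205
coverage/day = strips * swath = 16.5205 * 145.7305 = 2407.5337 km
revisit = 40075 / 2407.5337 = 16.6457 days

16.6457 days


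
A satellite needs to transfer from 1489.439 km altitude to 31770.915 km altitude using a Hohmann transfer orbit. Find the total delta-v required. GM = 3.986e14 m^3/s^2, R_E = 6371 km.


r1 = 7860.4390 km = 7.860439e+06 m
r2 = 38141.9150 km = 3.8141915e+07 m
dv1 = sqrt(mu/r1)*(sqrt(2*r2/(r1+r2)) - 1) = 2048.9751 m/s
dv2 = sqrt(mu/r2)*(1 - sqrt(2*r1/(r1+r2))) = 1342.9152 m/s
total dv = |dv1| + |dv2| = 2048.9751 + 1342.9152 = 3391.8903 m/s = 3.3919 km/s

3.3919 km/s


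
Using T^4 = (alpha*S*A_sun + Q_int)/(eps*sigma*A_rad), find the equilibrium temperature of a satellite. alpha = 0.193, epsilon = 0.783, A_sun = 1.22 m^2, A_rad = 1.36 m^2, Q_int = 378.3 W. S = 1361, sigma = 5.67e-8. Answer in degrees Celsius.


Numerator = alpha*S*A_sun + Q_int = 0.193*1361*1.22 + 378.3 = 698.7611 W
Denominator = eps*sigma*A_rad = 0.783*5.67e-8*1.36 = 6.0378696e-08 W/K^4
T^4 = 1.1572974e+10 K^4
T = 327.9905 K = 54.8405 C

54.8405 degrees Celsius


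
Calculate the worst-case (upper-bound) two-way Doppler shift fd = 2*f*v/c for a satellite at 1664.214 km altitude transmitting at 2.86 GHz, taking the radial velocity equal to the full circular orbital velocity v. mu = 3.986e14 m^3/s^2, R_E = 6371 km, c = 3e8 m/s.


r = 8.035214e+06 m
v = sqrt(mu/r) = 7043.1984 m/s (worst-case radial velocity)
f = 2.86 GHz = 2.86e+09 Hz
fd = 2*f*v/c = 2*2.86e+09*7043.1984/3.0e+08
fd = 134290.3165 Hz

134290.3165 Hz


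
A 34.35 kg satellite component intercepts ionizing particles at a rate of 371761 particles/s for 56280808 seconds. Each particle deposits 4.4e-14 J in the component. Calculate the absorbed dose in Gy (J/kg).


Total energy deposited = rate * time * E_per
  = 371761 * 56280808 * 4.4e-14 = 0.9206124 J
Dose = E_total / mass = 0.9206124 / 34.35
Dose = 0.02680094 Gy

0.0268 Gy


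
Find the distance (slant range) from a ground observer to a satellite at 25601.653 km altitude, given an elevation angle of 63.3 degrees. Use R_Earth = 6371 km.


h = 25601.653 km, el = 63.3 deg
d = -R_E*sin(el) + sqrt((R_E*sin(el))^2 + 2*R_E*h + h^2)
d = -6371.0000*sin(1.1048) + sqrt((6371.0000*0.8933714)^2 + 2*6371.0000*25601.653 + 25601.653^2)
d = 26152.5768 km

26152.5768 km


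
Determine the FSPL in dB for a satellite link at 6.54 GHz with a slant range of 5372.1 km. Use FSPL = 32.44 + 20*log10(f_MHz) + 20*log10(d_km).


f = 6.54 GHz = 6540.0000 MHz
d = 5372.1 km
FSPL = 32.44 + 20*log10(6540.0000) + 20*log10(5372.1)
FSPL = 32.44 + 76.3116 + 74.6029
FSPL = 183.3544 dB

183.3544 dB


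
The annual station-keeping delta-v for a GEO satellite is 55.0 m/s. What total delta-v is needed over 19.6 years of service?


dV = rate * years = 55.0 * 19.6
dV = 1078.0000 m/s

1078.0000 m/s


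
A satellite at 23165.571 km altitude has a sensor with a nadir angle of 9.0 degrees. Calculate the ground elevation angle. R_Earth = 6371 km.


r = R_E + alt = 29536.5710 km
Law of sines in the satellite / Earth-center / ground-point triangle:
  sin(nadir)/R_E = sin(90 + el)/r  =>  cos(el) = (r/R_E)*sin(nadir)
cos(el) = (29536.5710 / 6371.0000) * sin(9.0 deg) = 0.7252453
el = arccos(0.7252453) = 43.5107 deg
(Earth-central angle = 90 - nadir - el = 37.4893 deg)

43.5107 degrees


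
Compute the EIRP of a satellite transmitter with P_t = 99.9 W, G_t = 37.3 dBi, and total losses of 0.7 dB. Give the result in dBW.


Pt = 99.9 W = 19.9957 dBW
EIRP = Pt_dBW + Gt - losses = 19.9957 + 37.3 - 0.7 = 56.5957 dBW

56.5957 dBW


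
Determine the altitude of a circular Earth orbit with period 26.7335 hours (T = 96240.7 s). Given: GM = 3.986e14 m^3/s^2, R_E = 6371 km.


T = 96240.7 s
r = (mu*T^2/(4*pi^2))^(1/3) = (3.986e14 * 96240.7^2 / (4*pi^2))^(1/3)
r = 4.5390507e+07 m = 45390.5071 km
alt = r - R_E = 45390.5071 - 6371 = 39019.5071 km

39019.5071 km


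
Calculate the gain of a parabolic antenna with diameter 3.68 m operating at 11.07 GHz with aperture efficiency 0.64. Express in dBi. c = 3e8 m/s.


lambda = c/f = 3e8 / 1.107e+10 = 0.02710027 m
G = eta*(pi*D/lambda)^2 = 0.64*(pi*3.68/0.02710027)^2
G = 116473.7582 (linear)
G = 10*log10(116473.7582) = 50.6623 dBi

50.6623 dBi


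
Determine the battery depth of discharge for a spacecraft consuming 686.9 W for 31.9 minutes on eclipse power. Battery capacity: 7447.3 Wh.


E_used = P * t / 60 = 686.9 * 31.9 / 60 = 365.2018 Wh
DOD = E_used / E_total * 100 = 365.2018 / 7447.3 * 100
DOD = 4.9038 %

4.9038 %


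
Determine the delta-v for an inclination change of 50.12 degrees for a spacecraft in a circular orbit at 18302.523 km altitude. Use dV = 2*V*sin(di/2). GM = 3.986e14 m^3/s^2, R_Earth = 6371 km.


r = 24673.5230 km = 2.4673523e+07 m
V = sqrt(mu/r) = 4019.3244 m/s
di = 50.12 deg = 0.874759 rad
dV = 2*V*sin(di/2) = 2*4019.3244*sin(0.4373795)
dV = 3404.9073 m/s = 3.4049 km/s

3.4049 km/s


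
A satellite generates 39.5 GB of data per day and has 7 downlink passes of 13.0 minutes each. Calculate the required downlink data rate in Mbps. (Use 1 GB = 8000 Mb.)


total contact time = 7 * 13.0 * 60 = 5460.0000 s
data = 39.5 GB = 316000.0000 Mb
rate = 316000.0000 / 5460.0000 = 57.8755 Mbps

57.8755 Mbps


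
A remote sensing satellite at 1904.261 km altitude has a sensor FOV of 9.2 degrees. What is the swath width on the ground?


FOV = 9.2 deg = 0.1605703 rad
swath = 2 * alt * tan(FOV/2) = 2 * 1904.261 * tan(0.08028515)
swath = 2 * 1904.261 * 0.08045809
swath = 306.4264 km

306.4264 km


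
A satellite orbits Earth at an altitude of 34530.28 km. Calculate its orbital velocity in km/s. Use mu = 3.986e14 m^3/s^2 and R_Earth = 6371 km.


r = R_E + alt = 6371.0 + 34530.28 = 40901.2800 km = 4.090128e+07 m
v = sqrt(mu/r) = sqrt(3.986e14 / 4.090128e+07) = 3121.7649 m/s = 3.1218 km/s

3.1218 km/s


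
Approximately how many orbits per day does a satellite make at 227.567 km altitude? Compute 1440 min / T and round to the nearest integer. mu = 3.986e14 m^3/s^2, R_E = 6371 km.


r = 6.598567e+06 m
T = 2*pi*sqrt(r^3/mu) = 5334.4011 s = 88.9067 min
revs/day = 1440 / 88.9067 = 16.1968
Rounded: 16 revolutions per day

16 revolutions per day


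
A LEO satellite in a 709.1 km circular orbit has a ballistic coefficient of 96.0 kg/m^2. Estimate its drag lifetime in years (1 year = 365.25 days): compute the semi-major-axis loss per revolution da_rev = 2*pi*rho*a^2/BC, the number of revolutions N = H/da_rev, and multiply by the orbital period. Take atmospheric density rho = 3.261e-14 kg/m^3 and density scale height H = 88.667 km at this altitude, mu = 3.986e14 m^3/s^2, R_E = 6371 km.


a = R_E + alt = 7080.1000 km = 7.0801e+06 m
da_rev = 2*pi*rho*a^2/BC = 2*pi*3.261e-14*(7.0801e+06)^2/96.0 = 0.106988776 m per revolution
N = H/da_rev = 88667.0000 m / 0.106988776 m = 828750.4877 revolutions
P = 2*pi*sqrt(a^3/mu) = 5928.8479 s
lifetime = N*P = 828750.4877 * 5928.8479 = 4.9135356e+09 s = 56869.6248 days
years = 56869.6248 / 365.25 = 155.7005 years

155.7005 years


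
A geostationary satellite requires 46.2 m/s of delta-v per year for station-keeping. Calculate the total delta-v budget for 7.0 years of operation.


dV = rate * years = 46.2 * 7.0
dV = 323.4000 m/s

323.4000 m/s


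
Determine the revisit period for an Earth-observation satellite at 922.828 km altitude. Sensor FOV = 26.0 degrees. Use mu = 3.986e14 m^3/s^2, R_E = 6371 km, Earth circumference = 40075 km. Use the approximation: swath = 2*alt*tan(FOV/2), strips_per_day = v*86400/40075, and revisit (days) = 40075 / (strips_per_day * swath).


swath = 2*922.828*tan(0.2268928) = 426.1033 km
v = sqrt(mu/r) = 7392.4924 m/s = 7.3925 km/s
strips/day = v*86400/40075 = 7.3925*86400/40075 = 15.9379
coverage/day = strips * swath = 15.9379 * 426.1033 = 6791.1912 km
revisit = 40075 / 6791.1912 = 5.9010 days

5.9010 days


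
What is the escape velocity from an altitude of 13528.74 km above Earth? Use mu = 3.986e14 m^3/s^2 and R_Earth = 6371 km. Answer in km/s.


r = 6371.0 + 13528.74 = 19899.7400 km = 1.989974e+07 m
v_esc = sqrt(2*mu/r) = sqrt(2*3.986e14 / 1.989974e+07)
v_esc = 6329.3621 m/s = 6.3294 km/s

6.3294 km/s


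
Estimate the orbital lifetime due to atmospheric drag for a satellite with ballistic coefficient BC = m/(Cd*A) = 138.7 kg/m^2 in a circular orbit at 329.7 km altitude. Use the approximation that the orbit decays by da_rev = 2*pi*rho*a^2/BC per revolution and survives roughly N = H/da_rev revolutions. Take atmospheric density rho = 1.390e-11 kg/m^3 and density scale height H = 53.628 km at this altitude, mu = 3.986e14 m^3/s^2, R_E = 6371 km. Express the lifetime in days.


a = R_E + alt = 6700.7000 km = 6.7007e+06 m
da_rev = 2*pi*rho*a^2/BC = 2*pi*1.390e-11*(6.7007e+06)^2/138.7 = 28.272132 m per revolution
N = H/da_rev = 53628.0000 m / 28.272132 m = 1896.8502 revolutions
P = 2*pi*sqrt(a^3/mu) = 5458.7284 s
lifetime = N*P = 1896.8502 * 5458.7284 = 1.035439e+07 s = 119.8425 days

119.8425 days


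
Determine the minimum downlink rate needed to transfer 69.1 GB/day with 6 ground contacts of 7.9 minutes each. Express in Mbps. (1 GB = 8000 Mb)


total contact time = 6 * 7.9 * 60 = 2844.0000 s
data = 69.1 GB = 552800.0000 Mb
rate = 552800.0000 / 2844.0000 = 194.3741 Mbps

194.3741 Mbps


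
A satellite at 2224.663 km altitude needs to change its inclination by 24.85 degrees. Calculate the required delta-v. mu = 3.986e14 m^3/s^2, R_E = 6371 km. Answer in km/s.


r = 8595.6630 km = 8.595663e+06 m
V = sqrt(mu/r) = 6809.7153 m/s
di = 24.85 deg = 0.4337143 rad
dV = 2*V*sin(di/2) = 2*6809.7153*sin(0.2168572)
dV = 2930.3766 m/s = 2.9304 km/s

2.9304 km/s


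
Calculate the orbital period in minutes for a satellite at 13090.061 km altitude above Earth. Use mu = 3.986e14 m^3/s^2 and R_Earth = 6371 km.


r = 19461.0610 km = 1.9461061e+07 m
T = 2*pi*sqrt(r^3/mu) = 2*pi*sqrt(7.370544e+21 / 3.986e14)
T = 27018.4849 s = 450.3081 min

450.3081 minutes


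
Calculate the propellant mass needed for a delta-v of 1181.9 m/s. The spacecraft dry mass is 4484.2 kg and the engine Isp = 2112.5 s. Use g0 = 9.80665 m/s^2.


ve = Isp * g0 = 2112.5 * 9.80665 = 20716.548125 m/s
mass ratio = exp(dv/ve) = exp(1181.9/20716.548125) = 1.05870981
m_prop = m_dry * (mr - 1) = 4484.2 * (1.05870981 - 1)
m_prop = 263.2665 kg

263.2665 kg


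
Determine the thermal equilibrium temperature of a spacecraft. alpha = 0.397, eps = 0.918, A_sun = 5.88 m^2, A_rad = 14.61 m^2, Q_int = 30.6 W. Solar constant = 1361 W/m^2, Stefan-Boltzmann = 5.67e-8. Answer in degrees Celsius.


Numerator = alpha*S*A_sun + Q_int = 0.397*1361*5.88 + 30.6 = 3207.6640 W
Denominator = eps*sigma*A_rad = 0.918*5.67e-8*14.61 = 7.6045927e-07 W/K^4
T^4 = 4.2180615e+09 K^4
T = 254.8462 K = -18.3038 C

-18.3038 degrees Celsius


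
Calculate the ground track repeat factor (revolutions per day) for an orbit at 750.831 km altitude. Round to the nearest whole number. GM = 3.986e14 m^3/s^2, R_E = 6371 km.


r = 7.121831e+06 m
T = 2*pi*sqrt(r^3/mu) = 5981.3431 s = 99.6891 min
revs/day = 1440 / 99.6891 = 14.4449
Rounded: 14 revolutions per day

14 revolutions per day


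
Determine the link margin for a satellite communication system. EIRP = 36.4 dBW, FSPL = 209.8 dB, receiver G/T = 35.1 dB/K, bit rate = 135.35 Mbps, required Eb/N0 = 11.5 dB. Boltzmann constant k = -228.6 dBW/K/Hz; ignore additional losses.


C/N0 = EIRP - FSPL + G/T - k = 36.4 - 209.8 + 35.1 - (-228.6)
C/N0 = 90.3000 dB-Hz
R_b = 135.35 Mbps = 1.3535e+08 bps -> 10*log10(R_b) = 81.3146 dB-Hz
Eb/N0 = C/N0 - 10*log10(R_b) = 90.3000 - 81.3146 = 8.9854 dB
Margin = Eb/N0 - Eb/N0_req = 8.9854 - 11.5 = -2.5146 dB (negative margin: link does not close)

-2.5146 dB


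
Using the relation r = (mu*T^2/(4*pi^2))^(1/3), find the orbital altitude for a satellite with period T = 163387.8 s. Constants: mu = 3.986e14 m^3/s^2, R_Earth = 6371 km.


T = 163387.8 s
r = (mu*T^2/(4*pi^2))^(1/3) = (3.986e14 * 163387.8^2 / (4*pi^2))^(1/3)
r = 6.4595997e+07 m = 64595.9965 km
alt = r - R_E = 64595.9965 - 6371 = 58224.9965 km

58224.9965 km


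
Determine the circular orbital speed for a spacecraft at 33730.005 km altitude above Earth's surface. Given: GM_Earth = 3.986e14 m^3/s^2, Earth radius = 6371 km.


r = R_E + alt = 6371.0 + 33730.005 = 40101.0050 km = 4.0101005e+07 m
v = sqrt(mu/r) = sqrt(3.986e14 / 4.0101005e+07) = 3152.7608 m/s = 3.1528 km/s

3.1528 km/s


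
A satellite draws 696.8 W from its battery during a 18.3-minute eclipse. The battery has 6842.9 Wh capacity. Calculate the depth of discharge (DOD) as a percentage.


E_used = P * t / 60 = 696.8 * 18.3 / 60 = 212.5240 Wh
DOD = E_used / E_total * 100 = 212.5240 / 6842.9 * 100
DOD = 3.1058 %

3.1058 %


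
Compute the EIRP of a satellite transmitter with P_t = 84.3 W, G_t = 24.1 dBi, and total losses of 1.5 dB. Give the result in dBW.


Pt = 84.3 W = 19.2583 dBW
EIRP = Pt_dBW + Gt - losses = 19.2583 + 24.1 - 1.5 = 41.8583 dBW

41.8583 dBW


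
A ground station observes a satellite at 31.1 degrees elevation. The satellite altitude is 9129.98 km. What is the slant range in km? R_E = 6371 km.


h = 9129.98 km, el = 31.1 deg
d = -R_E*sin(el) + sqrt((R_E*sin(el))^2 + 2*R_E*h + h^2)
d = -6371.0000*sin(0.5427974) + sqrt((6371.0000*0.5165333)^2 + 2*6371.0000*9129.98 + 9129.98^2)
d = 11218.4848 km

11218.4848 km


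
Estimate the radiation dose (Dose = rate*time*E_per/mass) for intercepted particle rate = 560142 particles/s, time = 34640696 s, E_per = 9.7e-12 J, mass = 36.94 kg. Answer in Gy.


Total energy deposited = rate * time * E_per
  = 560142 * 34640696 * 9.7e-12 = 188.2160 J
Dose = E_total / mass = 188.2160 / 36.94
Dose = 5.0952 Gy

5.0952 Gy


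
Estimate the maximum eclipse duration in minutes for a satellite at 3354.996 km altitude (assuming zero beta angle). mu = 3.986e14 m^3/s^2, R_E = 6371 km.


r = 9725.9960 km
T = 159.0967 min
Eclipse fraction = arcsin(R_E/r)/pi = arcsin(6371.0000/9725.9960)/pi
= arcsin(0.6550486)/pi = 0.2273519
Eclipse duration = 0.2273519 * 159.0967 = 36.1709 min

36.1709 minutes


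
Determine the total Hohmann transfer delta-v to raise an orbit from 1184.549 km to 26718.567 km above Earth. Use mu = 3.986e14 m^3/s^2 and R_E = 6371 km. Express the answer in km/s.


r1 = 7555.5490 km = 7.555549e+06 m
r2 = 33089.5670 km = 3.3089567e+07 m
dv1 = sqrt(mu/r1)*(sqrt(2*r2/(r1+r2)) - 1) = 2004.7997 m/s
dv2 = sqrt(mu/r2)*(1 - sqrt(2*r1/(r1+r2))) = 1354.4984 m/s
total dv = |dv1| + |dv2| = 2004.7997 + 1354.4984 = 3359.2980 m/s = 3.3593 km/s

3.3593 km/s


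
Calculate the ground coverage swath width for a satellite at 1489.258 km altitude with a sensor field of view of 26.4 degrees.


FOV = 26.4 deg = 0.4607669 rad
swath = 2 * alt * tan(FOV/2) = 2 * 1489.258 * tan(0.2303835)
swath = 2 * 1489.258 * 0.2345479
swath = 698.6046 km

698.6046 km


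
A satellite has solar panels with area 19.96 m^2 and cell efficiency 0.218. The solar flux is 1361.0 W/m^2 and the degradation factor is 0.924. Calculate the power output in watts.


P = area * eta * S * degradation
P = 19.96 * 0.218 * 1361.0 * 0.924
P = 5472.0131 W

5472.0131 W


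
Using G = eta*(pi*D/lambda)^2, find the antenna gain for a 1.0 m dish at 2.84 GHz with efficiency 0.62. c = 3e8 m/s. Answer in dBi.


lambda = c/f = 3e8 / 2.84e+09 = 0.1056338 m
G = eta*(pi*D/lambda)^2 = 0.62*(pi*1.0/0.1056338)^2
G = 548.3850 (linear)
G = 10*log10(548.3850) = 27.3909 dBi

27.3909 dBi


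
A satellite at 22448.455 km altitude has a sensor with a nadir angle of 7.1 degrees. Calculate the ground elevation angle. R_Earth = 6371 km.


r = R_E + alt = 28819.4550 km
Law of sines in the satellite / Earth-center / ground-point triangle:
  sin(nadir)/R_E = sin(90 + el)/r  =>  cos(el) = (r/R_E)*sin(nadir)
cos(el) = (28819.4550 / 6371.0000) * sin(7.1 deg) = 0.5591159
el = arccos(0.5591159) = 56.0053 deg
(Earth-central angle = 90 - nadir - el = 26.8947 deg)

56.0053 degrees


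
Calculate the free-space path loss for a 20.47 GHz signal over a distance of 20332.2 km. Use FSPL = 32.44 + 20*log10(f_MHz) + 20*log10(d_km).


f = 20.47 GHz = 20470.0000 MHz
d = 20332.2 km
FSPL = 32.44 + 20*log10(20470.0000) + 20*log10(20332.2)
FSPL = 32.44 + 86.2224 + 86.1637
FSPL = 204.8260 dB

204.8260 dB


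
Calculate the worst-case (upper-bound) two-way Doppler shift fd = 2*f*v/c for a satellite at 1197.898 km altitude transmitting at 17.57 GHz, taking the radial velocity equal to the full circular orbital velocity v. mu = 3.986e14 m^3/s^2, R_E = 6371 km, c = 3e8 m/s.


r = 7.568898e+06 m
v = sqrt(mu/r) = 7256.9198 m/s (worst-case radial velocity)
f = 17.57 GHz = 1.757e+10 Hz
fd = 2*f*v/c = 2*1.757e+10*7256.9198/3.0e+08
fd = 850027.2008 Hz

850027.2008 Hz


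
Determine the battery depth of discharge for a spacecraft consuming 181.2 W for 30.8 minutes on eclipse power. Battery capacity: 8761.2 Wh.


E_used = P * t / 60 = 181.2 * 30.8 / 60 = 93.0160 Wh
DOD = E_used / E_total * 100 = 93.0160 / 8761.2 * 100
DOD = 1.0617 %

1.0617 %


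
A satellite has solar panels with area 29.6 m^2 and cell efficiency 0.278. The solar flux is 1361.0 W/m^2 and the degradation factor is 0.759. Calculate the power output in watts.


P = area * eta * S * degradation
P = 29.6 * 0.278 * 1361.0 * 0.759
P = 8500.3422 W

8500.3422 W


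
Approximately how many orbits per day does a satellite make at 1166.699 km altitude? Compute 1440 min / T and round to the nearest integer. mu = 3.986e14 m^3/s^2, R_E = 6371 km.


r = 7.537699e+06 m
T = 2*pi*sqrt(r^3/mu) = 6512.8250 s = 108.5471 min
revs/day = 1440 / 108.5471 = 13.2661
Rounded: 13 revolutions per day

13 revolutions per day


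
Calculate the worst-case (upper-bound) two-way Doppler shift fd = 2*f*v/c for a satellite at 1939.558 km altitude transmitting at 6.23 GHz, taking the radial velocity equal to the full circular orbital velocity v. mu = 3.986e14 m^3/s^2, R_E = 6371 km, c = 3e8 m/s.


r = 8.310558e+06 m
v = sqrt(mu/r) = 6925.5386 m/s (worst-case radial velocity)
f = 6.23 GHz = 6.23e+09 Hz
fd = 2*f*v/c = 2*6.23e+09*6925.5386/3.0e+08
fd = 287640.7036 Hz

287640.7036 Hz


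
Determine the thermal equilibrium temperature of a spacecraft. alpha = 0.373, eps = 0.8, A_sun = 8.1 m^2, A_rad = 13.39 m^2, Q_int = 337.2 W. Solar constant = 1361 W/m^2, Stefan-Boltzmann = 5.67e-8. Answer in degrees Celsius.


Numerator = alpha*S*A_sun + Q_int = 0.373*1361*8.1 + 337.2 = 4449.1893 W
Denominator = eps*sigma*A_rad = 0.8*5.67e-8*13.39 = 6.073704e-07 W/K^4
T^4 = 7.3253311e+09 K^4
T = 292.5545 K = 19.4045 C

19.4045 degrees Celsius


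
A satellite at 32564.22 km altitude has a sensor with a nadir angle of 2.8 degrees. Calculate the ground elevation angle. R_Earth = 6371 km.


r = R_E + alt = 38935.2200 km
Law of sines in the satellite / Earth-center / ground-point triangle:
  sin(nadir)/R_E = sin(90 + el)/r  =>  cos(el) = (r/R_E)*sin(nadir)
cos(el) = (38935.2200 / 6371.0000) * sin(2.8 deg) = 0.2985366
el = arccos(0.2985366) = 72.6303 deg
(Earth-central angle = 90 - nadir - el = 14.5697 deg)

72.6303 degrees


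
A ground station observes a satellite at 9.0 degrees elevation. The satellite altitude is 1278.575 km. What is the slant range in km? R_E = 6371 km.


h = 1278.575 km, el = 9.0 deg
d = -R_E*sin(el) + sqrt((R_E*sin(el))^2 + 2*R_E*h + h^2)
d = -6371.0000*sin(0.1570796) + sqrt((6371.0000*0.1564345)^2 + 2*6371.0000*1278.575 + 1278.575^2)
d = 3353.0291 km

3353.0291 km


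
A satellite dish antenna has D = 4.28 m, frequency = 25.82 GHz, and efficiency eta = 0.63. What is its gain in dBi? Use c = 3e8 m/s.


lambda = c/f = 3e8 / 2.582e+10 = 0.0116189 m
G = eta*(pi*D/lambda)^2 = 0.63*(pi*4.28/0.0116189)^2
G = 843718.9418 (linear)
G = 10*log10(843718.9418) = 59.2620 dBi

59.2620 dBi


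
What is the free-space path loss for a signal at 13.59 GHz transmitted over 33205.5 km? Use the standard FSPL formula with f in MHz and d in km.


f = 13.59 GHz = 13590.0000 MHz
d = 33205.5 km
FSPL = 32.44 + 20*log10(13590.0000) + 20*log10(33205.5)
FSPL = 32.44 + 82.6644 + 90.4242
FSPL = 205.5286 dB

205.5286 dB


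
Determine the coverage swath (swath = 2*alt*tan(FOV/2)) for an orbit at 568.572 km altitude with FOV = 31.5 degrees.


FOV = 31.5 deg = 0.5497787 rad
swath = 2 * alt * tan(FOV/2) = 2 * 568.572 * tan(0.2748894)
swath = 2 * 568.572 * 0.2820292
swath = 320.7078 km

320.7078 km


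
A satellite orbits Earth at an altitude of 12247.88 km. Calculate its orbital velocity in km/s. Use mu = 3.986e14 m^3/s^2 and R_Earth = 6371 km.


r = R_E + alt = 6371.0 + 12247.88 = 18618.8800 km = 1.861888e+07 m
v = sqrt(mu/r) = sqrt(3.986e14 / 1.861888e+07) = 4626.9187 m/s = 4.6269 km/s

4.6269 km/s


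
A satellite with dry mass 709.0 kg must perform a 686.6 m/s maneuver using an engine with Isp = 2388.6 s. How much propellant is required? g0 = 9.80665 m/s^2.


ve = Isp * g0 = 2388.6 * 9.80665 = 23424.164190 m/s
mass ratio = exp(dv/ve) = exp(686.6/23424.164190) = 1.02974542
m_prop = m_dry * (mr - 1) = 709.0 * (1.02974542 - 1)
m_prop = 21.0895 kg

21.0895 kg


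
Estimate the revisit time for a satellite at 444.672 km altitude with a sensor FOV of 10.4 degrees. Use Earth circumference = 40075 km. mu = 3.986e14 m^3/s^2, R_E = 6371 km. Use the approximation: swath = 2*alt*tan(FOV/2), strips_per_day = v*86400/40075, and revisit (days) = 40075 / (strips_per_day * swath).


swath = 2*444.672*tan(0.09075712) = 80.9366 km
v = sqrt(mu/r) = 7647.4088 m/s = 7.6474 km/s
strips/day = v*86400/40075 = 7.6474*86400/40075 = 16.4875
coverage/day = strips * swath = 16.4875 * 80.9366 = 1334.4420 km
revisit = 40075 / 1334.4420 = 30.0313 days

30.0313 days


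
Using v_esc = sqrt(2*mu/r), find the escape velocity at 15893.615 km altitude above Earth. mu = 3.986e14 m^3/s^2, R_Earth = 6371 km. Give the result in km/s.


r = 6371.0 + 15893.615 = 22264.6150 km = 2.2264615e+07 m
v_esc = sqrt(2*mu/r) = sqrt(2*3.986e14 / 2.2264615e+07)
v_esc = 5983.7860 m/s = 5.9838 km/s

5.9838 km/s


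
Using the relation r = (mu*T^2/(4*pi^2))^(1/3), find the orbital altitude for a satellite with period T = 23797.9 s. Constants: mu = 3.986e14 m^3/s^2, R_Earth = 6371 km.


T = 23797.9 s
r = (mu*T^2/(4*pi^2))^(1/3) = (3.986e14 * 23797.9^2 / (4*pi^2))^(1/3)
r = 1.788209e+07 m = 17882.0900 km
alt = r - R_E = 17882.0900 - 6371 = 11511.0900 km

11511.0900 km


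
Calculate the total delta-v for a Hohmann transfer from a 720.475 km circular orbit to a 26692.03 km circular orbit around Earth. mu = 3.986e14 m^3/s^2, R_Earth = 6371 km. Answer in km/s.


r1 = 7091.4750 km = 7.091475e+06 m
r2 = 33063.0300 km = 3.306303e+07 m
dv1 = sqrt(mu/r1)*(sqrt(2*r2/(r1+r2)) - 1) = 2123.7634 m/s
dv2 = sqrt(mu/r2)*(1 - sqrt(2*r1/(r1+r2))) = 1408.5980 m/s
total dv = |dv1| + |dv2| = 2123.7634 + 1408.5980 = 3532.3614 m/s = 3.5324 km/s

3.5324 km/s


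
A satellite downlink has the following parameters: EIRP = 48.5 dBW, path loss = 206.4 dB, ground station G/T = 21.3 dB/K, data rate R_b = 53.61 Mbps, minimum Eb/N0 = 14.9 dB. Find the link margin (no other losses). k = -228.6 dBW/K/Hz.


C/N0 = EIRP - FSPL + G/T - k = 48.5 - 206.4 + 21.3 - (-228.6)
C/N0 = 92.0000 dB-Hz
R_b = 53.61 Mbps = 5.361e+07 bps -> 10*log10(R_b) = 77.2925 dB-Hz
Eb/N0 = C/N0 - 10*log10(R_b) = 92.0000 - 77.2925 = 14.7075 dB
Margin = Eb/N0 - Eb/N0_req = 14.7075 - 14.9 = -0.1924581 dB (negative margin: link does not close)

-0.1925 dB


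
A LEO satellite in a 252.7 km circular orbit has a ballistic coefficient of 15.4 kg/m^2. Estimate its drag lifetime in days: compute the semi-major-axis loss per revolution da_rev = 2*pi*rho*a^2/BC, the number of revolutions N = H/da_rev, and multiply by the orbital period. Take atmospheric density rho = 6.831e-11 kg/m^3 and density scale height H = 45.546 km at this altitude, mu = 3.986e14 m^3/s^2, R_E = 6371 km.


a = R_E + alt = 6623.7000 km = 6.6237e+06 m
da_rev = 2*pi*rho*a^2/BC = 2*pi*6.831e-11*(6.6237e+06)^2/15.4 = 1222.769905 m per revolution
N = H/da_rev = 45546.0000 m / 1222.769905 m = 37.2482 revolutions
P = 2*pi*sqrt(a^3/mu) = 5364.9071 s
lifetime = N*P = 37.2482 * 5364.9071 = 199833.2276 s = 2.3129 days

2.3129 days


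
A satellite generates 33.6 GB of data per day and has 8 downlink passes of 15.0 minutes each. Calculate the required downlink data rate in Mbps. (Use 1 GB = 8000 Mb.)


total contact time = 8 * 15.0 * 60 = 7200.0000 s
data = 33.6 GB = 268800.0000 Mb
rate = 268800.0000 / 7200.0000 = 37.3333 Mbps

37.3333 Mbps


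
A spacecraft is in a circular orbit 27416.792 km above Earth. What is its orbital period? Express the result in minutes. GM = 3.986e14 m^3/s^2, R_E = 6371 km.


r = 33787.7920 km = 3.3787792e+07 m
T = 2*pi*sqrt(r^3/mu) = 2*pi*sqrt(3.8572646e+22 / 3.986e14)
T = 61808.8893 s = 1030.1482 min

1030.1482 minutes


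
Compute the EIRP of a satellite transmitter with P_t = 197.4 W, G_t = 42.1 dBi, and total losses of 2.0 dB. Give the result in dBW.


Pt = 197.4 W = 22.9535 dBW
EIRP = Pt_dBW + Gt - losses = 22.9535 + 42.1 - 2.0 = 63.0535 dBW

63.0535 dBW


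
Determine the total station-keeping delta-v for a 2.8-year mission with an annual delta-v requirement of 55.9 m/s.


dV = rate * years = 55.9 * 2.8
dV = 156.5200 m/s

156.5200 m/s


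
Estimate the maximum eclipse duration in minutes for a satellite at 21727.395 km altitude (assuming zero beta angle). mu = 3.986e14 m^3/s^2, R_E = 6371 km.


r = 28098.3950 km
T = 781.2360 min
Eclipse fraction = arcsin(R_E/r)/pi = arcsin(6371.0000/28098.3950)/pi
= arcsin(0.2267389)/pi = 0.07280641
Eclipse duration = 0.07280641 * 781.2360 = 56.8790 min

56.8790 minutes


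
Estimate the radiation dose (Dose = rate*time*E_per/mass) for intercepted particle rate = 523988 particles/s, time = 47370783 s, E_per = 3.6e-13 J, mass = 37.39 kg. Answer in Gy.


Total energy deposited = rate * time * E_per
  = 523988 * 47370783 * 3.6e-13 = 8.9358 J
Dose = E_total / mass = 8.9358 / 37.39
Dose = 0.2389896 Gy

0.2390 Gy


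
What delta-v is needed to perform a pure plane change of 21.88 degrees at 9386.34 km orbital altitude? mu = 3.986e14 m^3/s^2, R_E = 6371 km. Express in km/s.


r = 15757.3400 km = 1.575734e+07 m
V = sqrt(mu/r) = 5029.5276 m/s
di = 21.88 deg = 0.381878 rad
dV = 2*V*sin(di/2) = 2*5029.5276*sin(0.190939)
dV = 1909.0169 m/s = 1.9090 km/s

1.9090 km/s


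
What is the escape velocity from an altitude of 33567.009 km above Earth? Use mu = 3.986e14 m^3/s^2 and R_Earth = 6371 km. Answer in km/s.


r = 6371.0 + 33567.009 = 39938.0090 km = 3.9938009e+07 m
v_esc = sqrt(2*mu/r) = sqrt(2*3.986e14 / 3.9938009e+07)
v_esc = 4467.7662 m/s = 4.4678 km/s

4.4678 km/s


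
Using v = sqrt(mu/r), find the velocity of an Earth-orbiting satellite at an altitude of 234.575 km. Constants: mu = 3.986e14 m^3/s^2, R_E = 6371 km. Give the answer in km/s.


r = R_E + alt = 6371.0 + 234.575 = 6605.5750 km = 6.605575e+06 m
v = sqrt(mu/r) = sqrt(3.986e14 / 6.605575e+06) = 7768.0736 m/s = 7.7681 km/s

7.7681 km/s


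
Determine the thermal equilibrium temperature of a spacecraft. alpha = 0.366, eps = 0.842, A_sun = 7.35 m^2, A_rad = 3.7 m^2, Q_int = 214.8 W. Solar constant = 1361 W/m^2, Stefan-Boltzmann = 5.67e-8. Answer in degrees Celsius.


Numerator = alpha*S*A_sun + Q_int = 0.366*1361*7.35 + 214.8 = 3876.0261 W
Denominator = eps*sigma*A_rad = 0.842*5.67e-8*3.7 = 1.7664318e-07 W/K^4
T^4 = 2.1942688e+10 K^4
T = 384.8774 K = 111.7274 C

111.7274 degrees Celsius


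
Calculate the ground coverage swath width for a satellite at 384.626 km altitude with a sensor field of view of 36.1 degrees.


FOV = 36.1 deg = 0.6300639 rad
swath = 2 * alt * tan(FOV/2) = 2 * 384.626 * tan(0.3150319)
swath = 2 * 384.626 * 0.3258848
swath = 250.6875 km

250.6875 km


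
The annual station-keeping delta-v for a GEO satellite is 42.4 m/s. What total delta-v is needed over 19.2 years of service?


dV = rate * years = 42.4 * 19.2
dV = 814.0800 m/s

814.0800 m/s
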